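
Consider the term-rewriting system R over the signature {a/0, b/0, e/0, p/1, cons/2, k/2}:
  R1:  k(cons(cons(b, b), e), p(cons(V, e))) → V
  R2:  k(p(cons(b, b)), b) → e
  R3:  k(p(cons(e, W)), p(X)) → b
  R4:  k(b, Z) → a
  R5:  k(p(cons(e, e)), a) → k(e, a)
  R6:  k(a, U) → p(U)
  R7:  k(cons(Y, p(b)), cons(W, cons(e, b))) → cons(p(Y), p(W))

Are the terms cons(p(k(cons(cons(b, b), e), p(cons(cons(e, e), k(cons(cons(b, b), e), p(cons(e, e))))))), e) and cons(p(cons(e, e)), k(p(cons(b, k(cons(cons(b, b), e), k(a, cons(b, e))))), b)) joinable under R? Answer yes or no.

Reduce t₁ = cons(p(k(cons(cons(b, b), e), p(cons(cons(e, e), k(cons(cons(b, b), e), p(cons(e, e))))))), e):
1. cons(p(k(cons(cons(b, b), e), p(cons(cons(e, e), k(cons(cons(b, b), e), p(cons(e, e))))))), e)  →  cons(p(k(cons(cons(b, b), e), p(cons(cons(e, e), e)))), e)   [R1 at 1.1.2.1.2]
2. cons(p(k(cons(cons(b, b), e), p(cons(cons(e, e), e)))), e)  →  cons(p(cons(e, e)), e)   [R1 at 1.1]

Reduce t₂ = cons(p(cons(e, e)), k(p(cons(b, k(cons(cons(b, b), e), k(a, cons(b, e))))), b)):
1. cons(p(cons(e, e)), k(p(cons(b, k(cons(cons(b, b), e), k(a, cons(b, e))))), b))  →  cons(p(cons(e, e)), k(p(cons(b, k(cons(cons(b, b), e), p(cons(b, e))))), b))   [R6 at 2.1.1.2.2]
2. cons(p(cons(e, e)), k(p(cons(b, k(cons(cons(b, b), e), p(cons(b, e))))), b))  →  cons(p(cons(e, e)), k(p(cons(b, b)), b))   [R1 at 2.1.1.2]
3. cons(p(cons(e, e)), k(p(cons(b, b)), b))  →  cons(p(cons(e, e)), e)   [R2 at 2]

yes — NF(t₁) = cons(p(cons(e, e)), e), NF(t₂) = cons(p(cons(e, e)), e)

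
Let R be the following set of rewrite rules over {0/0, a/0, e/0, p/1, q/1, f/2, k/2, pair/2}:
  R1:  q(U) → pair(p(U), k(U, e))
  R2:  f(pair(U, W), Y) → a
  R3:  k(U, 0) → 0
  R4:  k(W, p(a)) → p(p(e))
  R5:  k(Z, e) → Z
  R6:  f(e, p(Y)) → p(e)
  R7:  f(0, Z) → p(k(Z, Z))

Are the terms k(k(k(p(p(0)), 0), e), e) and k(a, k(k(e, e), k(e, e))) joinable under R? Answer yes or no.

Reduce t₁ = k(k(k(p(p(0)), 0), e), e):
1. k(k(k(p(p(0)), 0), e), e)  →  k(k(p(p(0)), 0), e)   [R5 at ε]
2. k(k(p(p(0)), 0), e)  →  k(p(p(0)), 0)   [R5 at ε]
3. k(p(p(0)), 0)  →  0   [R3 at ε]

Reduce t₂ = k(a, k(k(e, e), k(e, e))):
1. k(a, k(k(e, e), k(e, e)))  →  k(a, k(e, k(e, e)))   [R5 at 2.1]
2. k(a, k(e, k(e, e)))  →  k(a, k(e, e))   [R5 at 2.2]
3. k(a, k(e, e))  →  k(a, e)   [R5 at 2]
4. k(a, e)  →  a   [R5 at ε]

no — NF(t₁) = 0, NF(t₂) = a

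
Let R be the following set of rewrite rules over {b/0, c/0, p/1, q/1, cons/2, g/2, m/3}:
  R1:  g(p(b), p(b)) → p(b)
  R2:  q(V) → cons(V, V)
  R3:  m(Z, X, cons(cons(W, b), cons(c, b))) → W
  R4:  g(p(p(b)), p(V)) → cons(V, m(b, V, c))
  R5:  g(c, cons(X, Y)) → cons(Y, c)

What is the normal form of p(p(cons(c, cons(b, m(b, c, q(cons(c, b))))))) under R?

p(p(cons(c, cons(b, c))))

1. p(p(cons(c, cons(b, m(b, c, q(cons(c, b)))))))  →  p(p(cons(c, cons(b, m(b, c, cons(cons(c, b), cons(c, b)))))))   [R2 at 1.1.2.2.3]
2. p(p(cons(c, cons(b, m(b, c, cons(cons(c, b), cons(c, b)))))))  →  p(p(cons(c, cons(b, c))))   [R3 at 1.1.2.2]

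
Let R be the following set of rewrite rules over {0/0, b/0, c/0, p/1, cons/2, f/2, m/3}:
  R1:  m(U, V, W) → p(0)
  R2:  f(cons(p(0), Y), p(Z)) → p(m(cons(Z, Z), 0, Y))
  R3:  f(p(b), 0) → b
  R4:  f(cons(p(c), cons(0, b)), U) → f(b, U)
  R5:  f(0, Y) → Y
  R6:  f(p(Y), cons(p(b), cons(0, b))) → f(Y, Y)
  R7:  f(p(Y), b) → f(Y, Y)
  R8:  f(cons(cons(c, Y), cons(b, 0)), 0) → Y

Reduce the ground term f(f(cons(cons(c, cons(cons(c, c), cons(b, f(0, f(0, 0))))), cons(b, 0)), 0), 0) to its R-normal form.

c

1. f(f(cons(cons(c, cons(cons(c, c), cons(b, f(0, f(0, 0))))), cons(b, 0)), 0), 0)  →  f(cons(cons(c, c), cons(b, f(0, f(0, 0)))), 0)   [R8 at 1]
2. f(cons(cons(c, c), cons(b, f(0, f(0, 0)))), 0)  →  f(cons(cons(c, c), cons(b, f(0, 0))), 0)   [R5 at 1.2.2]
3. f(cons(cons(c, c), cons(b, f(0, 0))), 0)  →  f(cons(cons(c, c), cons(b, 0)), 0)   [R5 at 1.2.2]
4. f(cons(cons(c, c), cons(b, 0)), 0)  →  c   [R8 at ε]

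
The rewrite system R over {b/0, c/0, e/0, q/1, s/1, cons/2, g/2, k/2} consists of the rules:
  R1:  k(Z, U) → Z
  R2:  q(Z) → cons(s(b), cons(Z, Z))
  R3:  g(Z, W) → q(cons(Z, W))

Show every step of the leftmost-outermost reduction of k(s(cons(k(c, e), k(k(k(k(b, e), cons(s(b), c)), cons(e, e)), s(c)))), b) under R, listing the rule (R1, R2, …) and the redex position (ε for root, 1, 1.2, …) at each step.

1. k(s(cons(k(c, e), k(k(k(k(b, e), cons(s(b), c)), cons(e, e)), s(c)))), b)  →  s(cons(k(c, e), k(k(k(k(b, e), cons(s(b), c)), cons(e, e)), s(c))))   [R1 at ε]
2. s(cons(k(c, e), k(k(k(k(b, e), cons(s(b), c)), cons(e, e)), s(c))))  →  s(cons(c, k(k(k(k(b, e), cons(s(b), c)), cons(e, e)), s(c))))   [R1 at 1.1]
3. s(cons(c, k(k(k(k(b, e), cons(s(b), c)), cons(e, e)), s(c))))  →  s(cons(c, k(k(k(b, e), cons(s(b), c)), cons(e, e))))   [R1 at 1.2]
4. s(cons(c, k(k(k(b, e), cons(s(b), c)), cons(e, e))))  →  s(cons(c, k(k(b, e), cons(s(b), c))))   [R1 at 1.2]
5. s(cons(c, k(k(b, e), cons(s(b), c))))  →  s(cons(c, k(b, e)))   [R1 at 1.2]
6. s(cons(c, k(b, e)))  →  s(cons(c, b))   [R1 at 1.2]

s(cons(c, b))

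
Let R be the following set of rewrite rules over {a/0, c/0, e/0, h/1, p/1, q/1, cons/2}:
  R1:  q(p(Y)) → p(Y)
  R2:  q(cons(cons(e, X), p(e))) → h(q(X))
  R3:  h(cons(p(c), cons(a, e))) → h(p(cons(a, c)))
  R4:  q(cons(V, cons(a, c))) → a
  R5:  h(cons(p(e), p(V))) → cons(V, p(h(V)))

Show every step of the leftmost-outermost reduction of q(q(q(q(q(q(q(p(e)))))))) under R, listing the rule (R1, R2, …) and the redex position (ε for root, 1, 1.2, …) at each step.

1. q(q(q(q(q(q(q(p(e))))))))  →  q(q(q(q(q(q(p(e)))))))   [R1 at 1.1.1.1.1.1]
2. q(q(q(q(q(q(p(e)))))))  →  q(q(q(q(q(p(e))))))   [R1 at 1.1.1.1.1]
3. q(q(q(q(q(p(e))))))  →  q(q(q(q(p(e)))))   [R1 at 1.1.1.1]
4. q(q(q(q(p(e)))))  →  q(q(q(p(e))))   [R1 at 1.1.1]
5. q(q(q(p(e))))  →  q(q(p(e)))   [R1 at 1.1]
6. q(q(p(e)))  →  q(p(e))   [R1 at 1]
7. q(p(e))  →  p(e)   [R1 at ε]

p(e)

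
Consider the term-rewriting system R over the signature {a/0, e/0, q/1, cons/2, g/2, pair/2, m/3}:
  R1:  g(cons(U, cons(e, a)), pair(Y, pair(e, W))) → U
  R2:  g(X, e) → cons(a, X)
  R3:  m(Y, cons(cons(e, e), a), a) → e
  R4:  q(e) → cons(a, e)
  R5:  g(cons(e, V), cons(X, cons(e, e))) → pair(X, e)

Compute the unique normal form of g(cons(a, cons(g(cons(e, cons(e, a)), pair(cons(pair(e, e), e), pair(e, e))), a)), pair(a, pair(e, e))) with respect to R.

1. g(cons(a, cons(g(cons(e, cons(e, a)), pair(cons(pair(e, e), e), pair(e, e))), a)), pair(a, pair(e, e)))  →  g(cons(a, cons(e, a)), pair(a, pair(e, e)))   [R1 at 1.2.1]
2. g(cons(a, cons(e, a)), pair(a, pair(e, e)))  →  a   [R1 at ε]

a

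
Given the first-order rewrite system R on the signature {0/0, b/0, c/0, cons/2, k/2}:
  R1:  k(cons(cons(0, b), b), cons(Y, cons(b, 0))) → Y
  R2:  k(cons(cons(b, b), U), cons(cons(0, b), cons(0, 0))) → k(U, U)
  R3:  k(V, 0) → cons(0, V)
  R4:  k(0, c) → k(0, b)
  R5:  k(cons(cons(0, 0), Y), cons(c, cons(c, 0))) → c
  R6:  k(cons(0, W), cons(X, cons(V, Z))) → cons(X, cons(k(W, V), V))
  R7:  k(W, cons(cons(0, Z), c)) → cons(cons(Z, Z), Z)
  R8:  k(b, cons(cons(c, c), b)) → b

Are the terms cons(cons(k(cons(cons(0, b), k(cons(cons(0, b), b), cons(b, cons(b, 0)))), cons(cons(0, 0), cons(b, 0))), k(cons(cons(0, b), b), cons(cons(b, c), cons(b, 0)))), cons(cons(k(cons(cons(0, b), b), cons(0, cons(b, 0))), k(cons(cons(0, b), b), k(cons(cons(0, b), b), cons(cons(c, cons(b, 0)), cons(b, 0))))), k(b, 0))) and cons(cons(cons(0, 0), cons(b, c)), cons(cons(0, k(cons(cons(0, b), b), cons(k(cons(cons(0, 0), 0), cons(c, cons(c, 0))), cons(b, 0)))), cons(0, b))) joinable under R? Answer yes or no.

yes — NF(t₁) = cons(cons(cons(0, 0), cons(b, c)), cons(cons(0, c), cons(0, b))), NF(t₂) = cons(cons(cons(0, 0), cons(b, c)), cons(cons(0, c), cons(0, b)))

Reduce t₁ = cons(cons(k(cons(cons(0, b), k(cons(cons(0, b), b), cons(b, cons(b, 0)))), cons(cons(0, 0), cons(b, 0))), k(cons(cons(0, b), b), cons(cons(b, c), cons(b, 0)))), cons(cons(k(cons(cons(0, b), b), cons(0, cons(b, 0))), k(cons(cons(0, b), b), k(cons(cons(0, b), b), cons(cons(c, cons(b, 0)), cons(b, 0))))), k(b, 0))):
1. cons(cons(k(cons(cons(0, b), k(cons(cons(0, b), b), cons(b, cons(b, 0)))), cons(cons(0, 0), cons(b, 0))), k(cons(cons(0, b), b), cons(cons(b, c), cons(b, 0)))), cons(cons(k(cons(cons(0, b), b), cons(0, cons(b, 0))), k(cons(cons(0, b), b), k(cons(cons(0, b), b), cons(cons(c, cons(b, 0)), cons(b, 0))))), k(b, 0)))  →  cons(cons(k(cons(cons(0, b), b), cons(cons(0, 0), cons(b, 0))), k(cons(cons(0, b), b), cons(cons(b, c), cons(b, 0)))), cons(cons(k(cons(cons(0, b), b), cons(0, cons(b, 0))), k(cons(cons(0, b), b), k(cons(cons(0, b), b), cons(cons(c, cons(b, 0)), cons(b, 0))))), k(b, 0)))   [R1 at 1.1.1.2]
2. cons(cons(k(cons(cons(0, b), b), cons(cons(0, 0), cons(b, 0))), k(cons(cons(0, b), b), cons(cons(b, c), cons(b, 0)))), cons(cons(k(cons(cons(0, b), b), cons(0, cons(b, 0))), k(cons(cons(0, b), b), k(cons(cons(0, b), b), cons(cons(c, cons(b, 0)), cons(b, 0))))), k(b, 0)))  →  cons(cons(cons(0, 0), k(cons(cons(0, b), b), cons(cons(b, c), cons(b, 0)))), cons(cons(k(cons(cons(0, b), b), cons(0, cons(b, 0))), k(cons(cons(0, b), b), k(cons(cons(0, b), b), cons(cons(c, cons(b, 0)), cons(b, 0))))), k(b, 0)))   [R1 at 1.1]
3. cons(cons(cons(0, 0), k(cons(cons(0, b), b), cons(cons(b, c), cons(b, 0)))), cons(cons(k(cons(cons(0, b), b), cons(0, cons(b, 0))), k(cons(cons(0, b), b), k(cons(cons(0, b), b), cons(cons(c, cons(b, 0)), cons(b, 0))))), k(b, 0)))  →  cons(cons(cons(0, 0), cons(b, c)), cons(cons(k(cons(cons(0, b), b), cons(0, cons(b, 0))), k(cons(cons(0, b), b), k(cons(cons(0, b), b), cons(cons(c, cons(b, 0)), cons(b, 0))))), k(b, 0)))   [R1 at 1.2]
4. cons(cons(cons(0, 0), cons(b, c)), cons(cons(k(cons(cons(0, b), b), cons(0, cons(b, 0))), k(cons(cons(0, b), b), k(cons(cons(0, b), b), cons(cons(c, cons(b, 0)), cons(b, 0))))), k(b, 0)))  →  cons(cons(cons(0, 0), cons(b, c)), cons(cons(0, k(cons(cons(0, b), b), k(cons(cons(0, b), b), cons(cons(c, cons(b, 0)), cons(b, 0))))), k(b, 0)))   [R1 at 2.1.1]
5. cons(cons(cons(0, 0), cons(b, c)), cons(cons(0, k(cons(cons(0, b), b), k(cons(cons(0, b), b), cons(cons(c, cons(b, 0)), cons(b, 0))))), k(b, 0)))  →  cons(cons(cons(0, 0), cons(b, c)), cons(cons(0, k(cons(cons(0, b), b), cons(c, cons(b, 0)))), k(b, 0)))   [R1 at 2.1.2.2]
6. cons(cons(cons(0, 0), cons(b, c)), cons(cons(0, k(cons(cons(0, b), b), cons(c, cons(b, 0)))), k(b, 0)))  →  cons(cons(cons(0, 0), cons(b, c)), cons(cons(0, c), k(b, 0)))   [R1 at 2.1.2]
7. cons(cons(cons(0, 0), cons(b, c)), cons(cons(0, c), k(b, 0)))  →  cons(cons(cons(0, 0), cons(b, c)), cons(cons(0, c), cons(0, b)))   [R3 at 2.2]

Reduce t₂ = cons(cons(cons(0, 0), cons(b, c)), cons(cons(0, k(cons(cons(0, b), b), cons(k(cons(cons(0, 0), 0), cons(c, cons(c, 0))), cons(b, 0)))), cons(0, b))):
1. cons(cons(cons(0, 0), cons(b, c)), cons(cons(0, k(cons(cons(0, b), b), cons(k(cons(cons(0, 0), 0), cons(c, cons(c, 0))), cons(b, 0)))), cons(0, b)))  →  cons(cons(cons(0, 0), cons(b, c)), cons(cons(0, k(cons(cons(0, 0), 0), cons(c, cons(c, 0)))), cons(0, b)))   [R1 at 2.1.2]
2. cons(cons(cons(0, 0), cons(b, c)), cons(cons(0, k(cons(cons(0, 0), 0), cons(c, cons(c, 0)))), cons(0, b)))  →  cons(cons(cons(0, 0), cons(b, c)), cons(cons(0, c), cons(0, b)))   [R5 at 2.1.2]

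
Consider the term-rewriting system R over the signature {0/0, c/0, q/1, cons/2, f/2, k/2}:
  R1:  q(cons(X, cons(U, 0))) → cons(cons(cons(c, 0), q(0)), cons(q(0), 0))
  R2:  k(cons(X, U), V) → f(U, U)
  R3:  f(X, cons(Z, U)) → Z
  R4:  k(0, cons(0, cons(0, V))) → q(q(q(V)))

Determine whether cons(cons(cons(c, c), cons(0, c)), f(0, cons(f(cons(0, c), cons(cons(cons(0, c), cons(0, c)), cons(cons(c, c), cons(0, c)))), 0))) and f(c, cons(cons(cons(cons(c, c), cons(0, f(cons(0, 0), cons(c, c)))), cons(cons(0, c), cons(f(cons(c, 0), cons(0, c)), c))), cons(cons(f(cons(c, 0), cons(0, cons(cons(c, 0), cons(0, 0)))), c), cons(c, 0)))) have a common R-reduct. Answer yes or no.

yes — NF(t₁) = cons(cons(cons(c, c), cons(0, c)), cons(cons(0, c), cons(0, c))), NF(t₂) = cons(cons(cons(c, c), cons(0, c)), cons(cons(0, c), cons(0, c)))

Reduce t₁ = cons(cons(cons(c, c), cons(0, c)), f(0, cons(f(cons(0, c), cons(cons(cons(0, c), cons(0, c)), cons(cons(c, c), cons(0, c)))), 0))):
1. cons(cons(cons(c, c), cons(0, c)), f(0, cons(f(cons(0, c), cons(cons(cons(0, c), cons(0, c)), cons(cons(c, c), cons(0, c)))), 0)))  →  cons(cons(cons(c, c), cons(0, c)), f(cons(0, c), cons(cons(cons(0, c), cons(0, c)), cons(cons(c, c), cons(0, c)))))   [R3 at 2]
2. cons(cons(cons(c, c), cons(0, c)), f(cons(0, c), cons(cons(cons(0, c), cons(0, c)), cons(cons(c, c), cons(0, c)))))  →  cons(cons(cons(c, c), cons(0, c)), cons(cons(0, c), cons(0, c)))   [R3 at 2]

Reduce t₂ = f(c, cons(cons(cons(cons(c, c), cons(0, f(cons(0, 0), cons(c, c)))), cons(cons(0, c), cons(f(cons(c, 0), cons(0, c)), c))), cons(cons(f(cons(c, 0), cons(0, cons(cons(c, 0), cons(0, 0)))), c), cons(c, 0)))):
1. f(c, cons(cons(cons(cons(c, c), cons(0, f(cons(0, 0), cons(c, c)))), cons(cons(0, c), cons(f(cons(c, 0), cons(0, c)), c))), cons(cons(f(cons(c, 0), cons(0, cons(cons(c, 0), cons(0, 0)))), c), cons(c, 0))))  →  cons(cons(cons(c, c), cons(0, f(cons(0, 0), cons(c, c)))), cons(cons(0, c), cons(f(cons(c, 0), cons(0, c)), c)))   [R3 at ε]
2. cons(cons(cons(c, c), cons(0, f(cons(0, 0), cons(c, c)))), cons(cons(0, c), cons(f(cons(c, 0), cons(0, c)), c)))  →  cons(cons(cons(c, c), cons(0, c)), cons(cons(0, c), cons(f(cons(c, 0), cons(0, c)), c)))   [R3 at 1.2.2]
3. cons(cons(cons(c, c), cons(0, c)), cons(cons(0, c), cons(f(cons(c, 0), cons(0, c)), c)))  →  cons(cons(cons(c, c), cons(0, c)), cons(cons(0, c), cons(0, c)))   [R3 at 2.2.1]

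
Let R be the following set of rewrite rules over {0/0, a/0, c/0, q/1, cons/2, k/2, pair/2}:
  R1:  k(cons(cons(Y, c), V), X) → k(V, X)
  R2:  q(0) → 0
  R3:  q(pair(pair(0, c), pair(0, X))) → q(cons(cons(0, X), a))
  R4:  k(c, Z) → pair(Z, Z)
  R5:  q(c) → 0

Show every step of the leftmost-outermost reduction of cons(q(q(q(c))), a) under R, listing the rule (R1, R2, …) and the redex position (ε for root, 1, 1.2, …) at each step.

1. cons(q(q(q(c))), a)  →  cons(q(q(0)), a)   [R5 at 1.1.1]
2. cons(q(q(0)), a)  →  cons(q(0), a)   [R2 at 1.1]
3. cons(q(0), a)  →  cons(0, a)   [R2 at 1]

cons(0, a)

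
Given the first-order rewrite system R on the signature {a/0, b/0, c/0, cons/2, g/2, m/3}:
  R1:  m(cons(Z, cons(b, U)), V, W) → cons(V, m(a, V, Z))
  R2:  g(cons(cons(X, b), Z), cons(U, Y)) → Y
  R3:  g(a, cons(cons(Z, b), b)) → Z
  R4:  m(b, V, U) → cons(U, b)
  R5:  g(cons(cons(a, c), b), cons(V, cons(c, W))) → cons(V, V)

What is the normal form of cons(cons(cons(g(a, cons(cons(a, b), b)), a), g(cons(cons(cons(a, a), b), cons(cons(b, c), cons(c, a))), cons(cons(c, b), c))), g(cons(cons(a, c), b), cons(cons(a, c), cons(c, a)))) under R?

1. cons(cons(cons(g(a, cons(cons(a, b), b)), a), g(cons(cons(cons(a, a), b), cons(cons(b, c), cons(c, a))), cons(cons(c, b), c))), g(cons(cons(a, c), b), cons(cons(a, c), cons(c, a))))  →  cons(cons(cons(a, a), g(cons(cons(cons(a, a), b), cons(cons(b, c), cons(c, a))), cons(cons(c, b), c))), g(cons(cons(a, c), b), cons(cons(a, c), cons(c, a))))   [R3 at 1.1.1]
2. cons(cons(cons(a, a), g(cons(cons(cons(a, a), b), cons(cons(b, c), cons(c, a))), cons(cons(c, b), c))), g(cons(cons(a, c), b), cons(cons(a, c), cons(c, a))))  →  cons(cons(cons(a, a), c), g(cons(cons(a, c), b), cons(cons(a, c), cons(c, a))))   [R2 at 1.2]
3. cons(cons(cons(a, a), c), g(cons(cons(a, c), b), cons(cons(a, c), cons(c, a))))  →  cons(cons(cons(a, a), c), cons(cons(a, c), cons(a, c)))   [R5 at 2]

cons(cons(cons(a, a), c), cons(cons(a, c), cons(a, c)))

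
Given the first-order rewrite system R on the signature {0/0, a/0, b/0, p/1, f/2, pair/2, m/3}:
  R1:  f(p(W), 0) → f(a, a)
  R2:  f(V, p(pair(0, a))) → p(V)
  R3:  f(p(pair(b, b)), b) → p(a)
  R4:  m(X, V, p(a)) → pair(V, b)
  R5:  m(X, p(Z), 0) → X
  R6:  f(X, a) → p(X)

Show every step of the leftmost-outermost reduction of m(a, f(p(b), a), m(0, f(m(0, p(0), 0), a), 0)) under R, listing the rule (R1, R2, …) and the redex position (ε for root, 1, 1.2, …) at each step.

1. m(a, f(p(b), a), m(0, f(m(0, p(0), 0), a), 0))  →  m(a, p(p(b)), m(0, f(m(0, p(0), 0), a), 0))   [R6 at 2]
2. m(a, p(p(b)), m(0, f(m(0, p(0), 0), a), 0))  →  m(a, p(p(b)), m(0, p(m(0, p(0), 0)), 0))   [R6 at 3.2]
3. m(a, p(p(b)), m(0, p(m(0, p(0), 0)), 0))  →  m(a, p(p(b)), 0)   [R5 at 3]
4. m(a, p(p(b)), 0)  →  a   [R5 at ε]

a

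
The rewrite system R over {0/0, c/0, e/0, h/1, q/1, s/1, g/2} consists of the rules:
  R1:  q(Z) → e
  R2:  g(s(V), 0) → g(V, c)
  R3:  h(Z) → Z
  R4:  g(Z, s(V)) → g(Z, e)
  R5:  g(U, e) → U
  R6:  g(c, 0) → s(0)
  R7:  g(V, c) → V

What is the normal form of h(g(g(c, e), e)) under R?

c

1. h(g(g(c, e), e))  →  g(g(c, e), e)   [R3 at ε]
2. g(g(c, e), e)  →  g(c, e)   [R5 at ε]
3. g(c, e)  →  c   [R5 at ε]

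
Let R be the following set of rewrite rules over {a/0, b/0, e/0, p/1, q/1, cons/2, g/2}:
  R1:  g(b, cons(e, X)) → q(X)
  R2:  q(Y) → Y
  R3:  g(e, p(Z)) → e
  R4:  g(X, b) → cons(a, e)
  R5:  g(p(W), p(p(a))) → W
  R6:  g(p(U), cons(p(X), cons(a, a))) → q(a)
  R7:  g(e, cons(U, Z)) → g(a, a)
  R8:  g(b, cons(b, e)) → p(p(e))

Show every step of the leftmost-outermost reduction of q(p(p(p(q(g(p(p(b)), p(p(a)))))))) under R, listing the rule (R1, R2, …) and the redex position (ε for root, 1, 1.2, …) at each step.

1. q(p(p(p(q(g(p(p(b)), p(p(a))))))))  →  p(p(p(q(g(p(p(b)), p(p(a)))))))   [R2 at ε]
2. p(p(p(q(g(p(p(b)), p(p(a)))))))  →  p(p(p(g(p(p(b)), p(p(a))))))   [R2 at 1.1.1]
3. p(p(p(g(p(p(b)), p(p(a))))))  →  p(p(p(p(b))))   [R5 at 1.1.1]

p(p(p(p(b))))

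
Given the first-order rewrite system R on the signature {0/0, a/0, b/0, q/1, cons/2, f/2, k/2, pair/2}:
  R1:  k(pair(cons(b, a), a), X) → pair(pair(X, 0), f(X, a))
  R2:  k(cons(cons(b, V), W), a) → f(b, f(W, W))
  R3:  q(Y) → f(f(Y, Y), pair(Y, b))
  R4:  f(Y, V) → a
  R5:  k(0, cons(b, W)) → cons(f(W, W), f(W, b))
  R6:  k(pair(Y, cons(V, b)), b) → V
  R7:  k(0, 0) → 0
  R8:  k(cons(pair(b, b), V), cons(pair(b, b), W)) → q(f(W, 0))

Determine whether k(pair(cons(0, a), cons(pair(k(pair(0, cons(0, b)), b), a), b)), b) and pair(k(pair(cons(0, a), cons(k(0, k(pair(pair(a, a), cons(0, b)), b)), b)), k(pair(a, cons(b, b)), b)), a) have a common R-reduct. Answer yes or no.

Reduce t₁ = k(pair(cons(0, a), cons(pair(k(pair(0, cons(0, b)), b), a), b)), b):
1. k(pair(cons(0, a), cons(pair(k(pair(0, cons(0, b)), b), a), b)), b)  →  pair(k(pair(0, cons(0, b)), b), a)   [R6 at ε]
2. pair(k(pair(0, cons(0, b)), b), a)  →  pair(0, a)   [R6 at 1]

Reduce t₂ = pair(k(pair(cons(0, a), cons(k(0, k(pair(pair(a, a), cons(0, b)), b)), b)), k(pair(a, cons(b, b)), b)), a):
1. pair(k(pair(cons(0, a), cons(k(0, k(pair(pair(a, a), cons(0, b)), b)), b)), k(pair(a, cons(b, b)), b)), a)  →  pair(k(pair(cons(0, a), cons(k(0, 0), b)), k(pair(a, cons(b, b)), b)), a)   [R6 at 1.1.2.1.2]
2. pair(k(pair(cons(0, a), cons(k(0, 0), b)), k(pair(a, cons(b, b)), b)), a)  →  pair(k(pair(cons(0, a), cons(0, b)), k(pair(a, cons(b, b)), b)), a)   [R7 at 1.1.2.1]
3. pair(k(pair(cons(0, a), cons(0, b)), k(pair(a, cons(b, b)), b)), a)  →  pair(k(pair(cons(0, a), cons(0, b)), b), a)   [R6 at 1.2]
4. pair(k(pair(cons(0, a), cons(0, b)), b), a)  →  pair(0, a)   [R6 at 1]

yes — NF(t₁) = pair(0, a), NF(t₂) = pair(0, a)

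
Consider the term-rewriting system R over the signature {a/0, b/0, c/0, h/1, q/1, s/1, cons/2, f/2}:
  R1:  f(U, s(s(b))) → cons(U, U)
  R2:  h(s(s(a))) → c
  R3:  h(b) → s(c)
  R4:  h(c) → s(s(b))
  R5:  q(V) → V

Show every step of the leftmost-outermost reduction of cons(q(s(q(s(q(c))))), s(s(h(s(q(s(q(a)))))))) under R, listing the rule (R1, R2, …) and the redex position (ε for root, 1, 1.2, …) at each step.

1. cons(q(s(q(s(q(c))))), s(s(h(s(q(s(q(a))))))))  →  cons(s(q(s(q(c)))), s(s(h(s(q(s(q(a))))))))   [R5 at 1]
2. cons(s(q(s(q(c)))), s(s(h(s(q(s(q(a))))))))  →  cons(s(s(q(c))), s(s(h(s(q(s(q(a))))))))   [R5 at 1.1]
3. cons(s(s(q(c))), s(s(h(s(q(s(q(a))))))))  →  cons(s(s(c)), s(s(h(s(q(s(q(a))))))))   [R5 at 1.1.1]
4. cons(s(s(c)), s(s(h(s(q(s(q(a))))))))  →  cons(s(s(c)), s(s(h(s(s(q(a)))))))   [R5 at 2.1.1.1.1]
5. cons(s(s(c)), s(s(h(s(s(q(a)))))))  →  cons(s(s(c)), s(s(h(s(s(a))))))   [R5 at 2.1.1.1.1.1]
6. cons(s(s(c)), s(s(h(s(s(a))))))  →  cons(s(s(c)), s(s(c)))   [R2 at 2.1.1]

cons(s(s(c)), s(s(c)))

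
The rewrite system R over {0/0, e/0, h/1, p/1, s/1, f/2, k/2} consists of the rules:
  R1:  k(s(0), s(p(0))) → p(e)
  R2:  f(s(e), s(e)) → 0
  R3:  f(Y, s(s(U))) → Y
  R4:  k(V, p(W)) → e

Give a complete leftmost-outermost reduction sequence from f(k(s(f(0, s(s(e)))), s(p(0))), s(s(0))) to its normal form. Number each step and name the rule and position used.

1. f(k(s(f(0, s(s(e)))), s(p(0))), s(s(0)))  →  k(s(f(0, s(s(e)))), s(p(0)))   [R3 at ε]
2. k(s(f(0, s(s(e)))), s(p(0)))  →  k(s(0), s(p(0)))   [R3 at 1.1]
3. k(s(0), s(p(0)))  →  p(e)   [R1 at ε]

p(e)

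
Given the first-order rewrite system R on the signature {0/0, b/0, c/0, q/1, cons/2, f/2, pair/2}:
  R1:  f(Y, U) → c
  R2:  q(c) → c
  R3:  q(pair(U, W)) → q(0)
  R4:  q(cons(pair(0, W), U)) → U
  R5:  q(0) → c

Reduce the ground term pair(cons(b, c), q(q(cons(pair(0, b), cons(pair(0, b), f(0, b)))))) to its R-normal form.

1. pair(cons(b, c), q(q(cons(pair(0, b), cons(pair(0, b), f(0, b))))))  →  pair(cons(b, c), q(cons(pair(0, b), f(0, b))))   [R4 at 2.1]
2. pair(cons(b, c), q(cons(pair(0, b), f(0, b))))  →  pair(cons(b, c), f(0, b))   [R4 at 2]
3. pair(cons(b, c), f(0, b))  →  pair(cons(b, c), c)   [R1 at 2]

pair(cons(b, c), c)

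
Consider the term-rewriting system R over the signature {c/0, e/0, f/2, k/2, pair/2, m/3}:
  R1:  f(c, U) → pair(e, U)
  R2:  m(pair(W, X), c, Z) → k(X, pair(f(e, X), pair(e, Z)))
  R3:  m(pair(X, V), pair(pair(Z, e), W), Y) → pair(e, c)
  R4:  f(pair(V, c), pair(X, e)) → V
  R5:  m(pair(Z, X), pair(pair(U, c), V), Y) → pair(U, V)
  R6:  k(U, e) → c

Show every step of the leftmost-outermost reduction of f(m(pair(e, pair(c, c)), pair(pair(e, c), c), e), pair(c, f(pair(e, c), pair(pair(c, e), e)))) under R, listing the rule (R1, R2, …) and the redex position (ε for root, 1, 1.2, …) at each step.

e

1. f(m(pair(e, pair(c, c)), pair(pair(e, c), c), e), pair(c, f(pair(e, c), pair(pair(c, e), e))))  →  f(pair(e, c), pair(c, f(pair(e, c), pair(pair(c, e), e))))   [R5 at 1]
2. f(pair(e, c), pair(c, f(pair(e, c), pair(pair(c, e), e))))  →  f(pair(e, c), pair(c, e))   [R4 at 2.2]
3. f(pair(e, c), pair(c, e))  →  e   [R4 at ε]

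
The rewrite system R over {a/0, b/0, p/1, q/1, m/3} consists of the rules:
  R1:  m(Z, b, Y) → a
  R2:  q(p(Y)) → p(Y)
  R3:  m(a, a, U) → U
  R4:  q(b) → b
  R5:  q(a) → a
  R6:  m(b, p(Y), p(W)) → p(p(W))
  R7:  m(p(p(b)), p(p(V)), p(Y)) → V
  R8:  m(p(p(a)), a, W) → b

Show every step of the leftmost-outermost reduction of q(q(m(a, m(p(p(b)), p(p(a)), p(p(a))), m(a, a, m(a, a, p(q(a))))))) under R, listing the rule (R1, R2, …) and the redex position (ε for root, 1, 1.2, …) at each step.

1. q(q(m(a, m(p(p(b)), p(p(a)), p(p(a))), m(a, a, m(a, a, p(q(a)))))))  →  q(q(m(a, a, m(a, a, m(a, a, p(q(a)))))))   [R7 at 1.1.2]
2. q(q(m(a, a, m(a, a, m(a, a, p(q(a)))))))  →  q(q(m(a, a, m(a, a, p(q(a))))))   [R3 at 1.1]
3. q(q(m(a, a, m(a, a, p(q(a))))))  →  q(q(m(a, a, p(q(a)))))   [R3 at 1.1]
4. q(q(m(a, a, p(q(a)))))  →  q(q(p(q(a))))   [R3 at 1.1]
5. q(q(p(q(a))))  →  q(p(q(a)))   [R2 at 1]
6. q(p(q(a)))  →  p(q(a))   [R2 at ε]
7. p(q(a))  →  p(a)   [R5 at 1]

p(a)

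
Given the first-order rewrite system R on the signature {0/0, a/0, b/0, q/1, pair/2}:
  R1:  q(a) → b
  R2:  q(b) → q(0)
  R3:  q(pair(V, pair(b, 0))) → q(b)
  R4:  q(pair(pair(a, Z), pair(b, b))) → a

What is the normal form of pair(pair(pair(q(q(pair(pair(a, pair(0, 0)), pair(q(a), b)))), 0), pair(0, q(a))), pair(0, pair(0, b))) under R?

1. pair(pair(pair(q(q(pair(pair(a, pair(0, 0)), pair(q(a), b)))), 0), pair(0, q(a))), pair(0, pair(0, b)))  →  pair(pair(pair(q(q(pair(pair(a, pair(0, 0)), pair(b, b)))), 0), pair(0, q(a))), pair(0, pair(0, b)))   [R1 at 1.1.1.1.1.2.1]
2. pair(pair(pair(q(q(pair(pair(a, pair(0, 0)), pair(b, b)))), 0), pair(0, q(a))), pair(0, pair(0, b)))  →  pair(pair(pair(q(a), 0), pair(0, q(a))), pair(0, pair(0, b)))   [R4 at 1.1.1.1]
3. pair(pair(pair(q(a), 0), pair(0, q(a))), pair(0, pair(0, b)))  →  pair(pair(pair(b, 0), pair(0, q(a))), pair(0, pair(0, b)))   [R1 at 1.1.1]
4. pair(pair(pair(b, 0), pair(0, q(a))), pair(0, pair(0, b)))  →  pair(pair(pair(b, 0), pair(0, b)), pair(0, pair(0, b)))   [R1 at 1.2.2]

pair(pair(pair(b, 0), pair(0, b)), pair(0, pair(0, b)))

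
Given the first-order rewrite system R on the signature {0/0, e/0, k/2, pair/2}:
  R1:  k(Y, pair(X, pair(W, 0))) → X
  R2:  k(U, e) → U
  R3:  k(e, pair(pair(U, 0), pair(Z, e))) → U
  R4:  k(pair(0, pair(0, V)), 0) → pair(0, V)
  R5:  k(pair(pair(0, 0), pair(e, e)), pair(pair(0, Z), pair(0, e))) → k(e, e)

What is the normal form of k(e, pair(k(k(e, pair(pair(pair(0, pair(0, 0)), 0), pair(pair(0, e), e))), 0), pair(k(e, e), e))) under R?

0

1. k(e, pair(k(k(e, pair(pair(pair(0, pair(0, 0)), 0), pair(pair(0, e), e))), 0), pair(k(e, e), e)))  →  k(e, pair(k(pair(0, pair(0, 0)), 0), pair(k(e, e), e)))   [R3 at 2.1.1]
2. k(e, pair(k(pair(0, pair(0, 0)), 0), pair(k(e, e), e)))  →  k(e, pair(pair(0, 0), pair(k(e, e), e)))   [R4 at 2.1]
3. k(e, pair(pair(0, 0), pair(k(e, e), e)))  →  0   [R3 at ε]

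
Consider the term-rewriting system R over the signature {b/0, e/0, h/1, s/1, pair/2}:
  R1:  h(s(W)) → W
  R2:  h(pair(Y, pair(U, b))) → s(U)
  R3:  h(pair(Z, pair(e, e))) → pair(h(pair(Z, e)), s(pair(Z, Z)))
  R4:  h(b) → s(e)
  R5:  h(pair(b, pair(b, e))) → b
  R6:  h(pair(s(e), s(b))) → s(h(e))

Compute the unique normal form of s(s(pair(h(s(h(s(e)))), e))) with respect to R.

1. s(s(pair(h(s(h(s(e)))), e)))  →  s(s(pair(h(s(e)), e)))   [R1 at 1.1.1]
2. s(s(pair(h(s(e)), e)))  →  s(s(pair(e, e)))   [R1 at 1.1.1]

s(s(pair(e, e)))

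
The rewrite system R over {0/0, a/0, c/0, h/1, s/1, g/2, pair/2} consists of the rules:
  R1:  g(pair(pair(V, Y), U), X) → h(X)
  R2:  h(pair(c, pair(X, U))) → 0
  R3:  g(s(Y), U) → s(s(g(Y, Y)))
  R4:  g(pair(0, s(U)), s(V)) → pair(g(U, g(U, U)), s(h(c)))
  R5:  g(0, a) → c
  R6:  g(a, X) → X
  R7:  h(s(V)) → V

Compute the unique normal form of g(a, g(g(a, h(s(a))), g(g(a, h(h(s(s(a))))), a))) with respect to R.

1. g(a, g(g(a, h(s(a))), g(g(a, h(h(s(s(a))))), a)))  →  g(g(a, h(s(a))), g(g(a, h(h(s(s(a))))), a))   [R6 at ε]
2. g(g(a, h(s(a))), g(g(a, h(h(s(s(a))))), a))  →  g(h(s(a)), g(g(a, h(h(s(s(a))))), a))   [R6 at 1]
3. g(h(s(a)), g(g(a, h(h(s(s(a))))), a))  →  g(a, g(g(a, h(h(s(s(a))))), a))   [R7 at 1]
4. g(a, g(g(a, h(h(s(s(a))))), a))  →  g(g(a, h(h(s(s(a))))), a)   [R6 at ε]
5. g(g(a, h(h(s(s(a))))), a)  →  g(h(h(s(s(a)))), a)   [R6 at 1]
6. g(h(h(s(s(a)))), a)  →  g(h(s(a)), a)   [R7 at 1.1]
7. g(h(s(a)), a)  →  g(a, a)   [R7 at 1]
8. g(a, a)  →  a   [R6 at ε]

a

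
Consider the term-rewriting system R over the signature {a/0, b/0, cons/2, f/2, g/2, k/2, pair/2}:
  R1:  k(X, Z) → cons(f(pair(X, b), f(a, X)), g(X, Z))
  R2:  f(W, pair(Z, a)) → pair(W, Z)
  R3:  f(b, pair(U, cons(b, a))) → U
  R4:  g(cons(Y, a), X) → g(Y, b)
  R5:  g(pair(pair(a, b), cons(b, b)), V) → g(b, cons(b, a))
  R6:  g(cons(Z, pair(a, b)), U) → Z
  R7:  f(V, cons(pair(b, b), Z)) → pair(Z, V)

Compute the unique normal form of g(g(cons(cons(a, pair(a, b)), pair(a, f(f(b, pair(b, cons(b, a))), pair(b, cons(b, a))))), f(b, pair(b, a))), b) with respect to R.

a

1. g(g(cons(cons(a, pair(a, b)), pair(a, f(f(b, pair(b, cons(b, a))), pair(b, cons(b, a))))), f(b, pair(b, a))), b)  →  g(g(cons(cons(a, pair(a, b)), pair(a, f(b, pair(b, cons(b, a))))), f(b, pair(b, a))), b)   [R3 at 1.1.2.2.1]
2. g(g(cons(cons(a, pair(a, b)), pair(a, f(b, pair(b, cons(b, a))))), f(b, pair(b, a))), b)  →  g(g(cons(cons(a, pair(a, b)), pair(a, b)), f(b, pair(b, a))), b)   [R3 at 1.1.2.2]
3. g(g(cons(cons(a, pair(a, b)), pair(a, b)), f(b, pair(b, a))), b)  →  g(cons(a, pair(a, b)), b)   [R6 at 1]
4. g(cons(a, pair(a, b)), b)  →  a   [R6 at ε]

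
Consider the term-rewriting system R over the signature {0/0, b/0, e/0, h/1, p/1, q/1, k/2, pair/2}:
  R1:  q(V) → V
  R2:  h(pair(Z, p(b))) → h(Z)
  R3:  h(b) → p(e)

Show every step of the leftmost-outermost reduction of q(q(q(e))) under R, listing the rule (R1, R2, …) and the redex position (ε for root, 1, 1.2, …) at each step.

e

1. q(q(q(e)))  →  q(q(e))   [R1 at ε]
2. q(q(e))  →  q(e)   [R1 at ε]
3. q(e)  →  e   [R1 at ε]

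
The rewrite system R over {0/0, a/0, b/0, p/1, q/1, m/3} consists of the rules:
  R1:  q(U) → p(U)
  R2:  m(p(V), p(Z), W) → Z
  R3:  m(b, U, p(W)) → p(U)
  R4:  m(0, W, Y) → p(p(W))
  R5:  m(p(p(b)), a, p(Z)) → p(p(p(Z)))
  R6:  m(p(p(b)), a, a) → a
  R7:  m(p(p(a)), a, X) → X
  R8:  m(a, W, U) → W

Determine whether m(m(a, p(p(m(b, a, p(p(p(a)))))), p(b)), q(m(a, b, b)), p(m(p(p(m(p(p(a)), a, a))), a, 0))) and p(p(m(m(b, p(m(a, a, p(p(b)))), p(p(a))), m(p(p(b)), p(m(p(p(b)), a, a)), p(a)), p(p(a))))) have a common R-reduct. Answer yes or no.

no — NF(t₁) = b, NF(t₂) = p(p(p(p(a))))

Reduce t₁ = m(m(a, p(p(m(b, a, p(p(p(a)))))), p(b)), q(m(a, b, b)), p(m(p(p(m(p(p(a)), a, a))), a, 0))):
1. m(m(a, p(p(m(b, a, p(p(p(a)))))), p(b)), q(m(a, b, b)), p(m(p(p(m(p(p(a)), a, a))), a, 0)))  →  m(p(p(m(b, a, p(p(p(a)))))), q(m(a, b, b)), p(m(p(p(m(p(p(a)), a, a))), a, 0)))   [R8 at 1]
2. m(p(p(m(b, a, p(p(p(a)))))), q(m(a, b, b)), p(m(p(p(m(p(p(a)), a, a))), a, 0)))  →  m(p(p(p(a))), q(m(a, b, b)), p(m(p(p(m(p(p(a)), a, a))), a, 0)))   [R3 at 1.1.1]
3. m(p(p(p(a))), q(m(a, b, b)), p(m(p(p(m(p(p(a)), a, a))), a, 0)))  →  m(p(p(p(a))), p(m(a, b, b)), p(m(p(p(m(p(p(a)), a, a))), a, 0)))   [R1 at 2]
4. m(p(p(p(a))), p(m(a, b, b)), p(m(p(p(m(p(p(a)), a, a))), a, 0)))  →  m(a, b, b)   [R2 at ε]
5. m(a, b, b)  →  b   [R8 at ε]

Reduce t₂ = p(p(m(m(b, p(m(a, a, p(p(b)))), p(p(a))), m(p(p(b)), p(m(p(p(b)), a, a)), p(a)), p(p(a))))):
1. p(p(m(m(b, p(m(a, a, p(p(b)))), p(p(a))), m(p(p(b)), p(m(p(p(b)), a, a)), p(a)), p(p(a)))))  →  p(p(m(p(p(m(a, a, p(p(b))))), m(p(p(b)), p(m(p(p(b)), a, a)), p(a)), p(p(a)))))   [R3 at 1.1.1]
2. p(p(m(p(p(m(a, a, p(p(b))))), m(p(p(b)), p(m(p(p(b)), a, a)), p(a)), p(p(a)))))  →  p(p(m(p(p(a)), m(p(p(b)), p(m(p(p(b)), a, a)), p(a)), p(p(a)))))   [R8 at 1.1.1.1.1]
3. p(p(m(p(p(a)), m(p(p(b)), p(m(p(p(b)), a, a)), p(a)), p(p(a)))))  →  p(p(m(p(p(a)), m(p(p(b)), a, a), p(p(a)))))   [R2 at 1.1.2]
4. p(p(m(p(p(a)), m(p(p(b)), a, a), p(p(a)))))  →  p(p(m(p(p(a)), a, p(p(a)))))   [R6 at 1.1.2]
5. p(p(m(p(p(a)), a, p(p(a)))))  →  p(p(p(p(a))))   [R7 at 1.1]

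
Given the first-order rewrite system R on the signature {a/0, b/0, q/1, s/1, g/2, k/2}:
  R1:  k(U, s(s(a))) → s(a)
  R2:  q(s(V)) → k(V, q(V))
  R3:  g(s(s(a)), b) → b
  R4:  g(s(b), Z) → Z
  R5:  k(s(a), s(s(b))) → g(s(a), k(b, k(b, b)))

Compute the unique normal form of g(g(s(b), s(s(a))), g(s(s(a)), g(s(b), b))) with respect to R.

b

1. g(g(s(b), s(s(a))), g(s(s(a)), g(s(b), b)))  →  g(s(s(a)), g(s(s(a)), g(s(b), b)))   [R4 at 1]
2. g(s(s(a)), g(s(s(a)), g(s(b), b)))  →  g(s(s(a)), g(s(s(a)), b))   [R4 at 2.2]
3. g(s(s(a)), g(s(s(a)), b))  →  g(s(s(a)), b)   [R3 at 2]
4. g(s(s(a)), b)  →  b   [R3 at ε]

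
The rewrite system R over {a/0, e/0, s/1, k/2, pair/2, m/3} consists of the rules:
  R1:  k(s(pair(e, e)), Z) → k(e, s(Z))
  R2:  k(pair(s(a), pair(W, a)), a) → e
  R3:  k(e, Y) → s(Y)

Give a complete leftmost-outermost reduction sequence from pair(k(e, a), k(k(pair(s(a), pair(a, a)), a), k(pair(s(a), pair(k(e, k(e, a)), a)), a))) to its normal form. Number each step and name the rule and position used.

pair(s(a), s(e))

1. pair(k(e, a), k(k(pair(s(a), pair(a, a)), a), k(pair(s(a), pair(k(e, k(e, a)), a)), a)))  →  pair(s(a), k(k(pair(s(a), pair(a, a)), a), k(pair(s(a), pair(k(e, k(e, a)), a)), a)))   [R3 at 1]
2. pair(s(a), k(k(pair(s(a), pair(a, a)), a), k(pair(s(a), pair(k(e, k(e, a)), a)), a)))  →  pair(s(a), k(e, k(pair(s(a), pair(k(e, k(e, a)), a)), a)))   [R2 at 2.1]
3. pair(s(a), k(e, k(pair(s(a), pair(k(e, k(e, a)), a)), a)))  →  pair(s(a), s(k(pair(s(a), pair(k(e, k(e, a)), a)), a)))   [R3 at 2]
4. pair(s(a), s(k(pair(s(a), pair(k(e, k(e, a)), a)), a)))  →  pair(s(a), s(e))   [R2 at 2.1]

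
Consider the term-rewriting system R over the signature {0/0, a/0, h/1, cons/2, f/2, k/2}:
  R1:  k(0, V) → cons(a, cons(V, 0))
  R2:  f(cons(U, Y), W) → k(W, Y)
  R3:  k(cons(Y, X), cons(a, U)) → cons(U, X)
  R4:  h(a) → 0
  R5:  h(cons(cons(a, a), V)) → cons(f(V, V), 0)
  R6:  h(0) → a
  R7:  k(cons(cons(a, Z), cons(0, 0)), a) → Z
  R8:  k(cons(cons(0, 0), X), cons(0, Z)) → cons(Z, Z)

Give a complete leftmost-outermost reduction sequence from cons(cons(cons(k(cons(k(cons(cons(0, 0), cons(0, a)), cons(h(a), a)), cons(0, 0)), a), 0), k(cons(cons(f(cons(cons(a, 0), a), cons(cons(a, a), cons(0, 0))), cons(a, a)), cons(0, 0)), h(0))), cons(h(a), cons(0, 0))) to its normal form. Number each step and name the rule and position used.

cons(cons(cons(a, 0), cons(a, a)), cons(0, cons(0, 0)))

1. cons(cons(cons(k(cons(k(cons(cons(0, 0), cons(0, a)), cons(h(a), a)), cons(0, 0)), a), 0), k(cons(cons(f(cons(cons(a, 0), a), cons(cons(a, a), cons(0, 0))), cons(a, a)), cons(0, 0)), h(0))), cons(h(a), cons(0, 0)))  →  cons(cons(cons(k(cons(k(cons(cons(0, 0), cons(0, a)), cons(0, a)), cons(0, 0)), a), 0), k(cons(cons(f(cons(cons(a, 0), a), cons(cons(a, a), cons(0, 0))), cons(a, a)), cons(0, 0)), h(0))), cons(h(a), cons(0, 0)))   [R4 at 1.1.1.1.1.2.1]
2. cons(cons(cons(k(cons(k(cons(cons(0, 0), cons(0, a)), cons(0, a)), cons(0, 0)), a), 0), k(cons(cons(f(cons(cons(a, 0), a), cons(cons(a, a), cons(0, 0))), cons(a, a)), cons(0, 0)), h(0))), cons(h(a), cons(0, 0)))  →  cons(cons(cons(k(cons(cons(a, a), cons(0, 0)), a), 0), k(cons(cons(f(cons(cons(a, 0), a), cons(cons(a, a), cons(0, 0))), cons(a, a)), cons(0, 0)), h(0))), cons(h(a), cons(0, 0)))   [R8 at 1.1.1.1.1]
3. cons(cons(cons(k(cons(cons(a, a), cons(0, 0)), a), 0), k(cons(cons(f(cons(cons(a, 0), a), cons(cons(a, a), cons(0, 0))), cons(a, a)), cons(0, 0)), h(0))), cons(h(a), cons(0, 0)))  →  cons(cons(cons(a, 0), k(cons(cons(f(cons(cons(a, 0), a), cons(cons(a, a), cons(0, 0))), cons(a, a)), cons(0, 0)), h(0))), cons(h(a), cons(0, 0)))   [R7 at 1.1.1]
4. cons(cons(cons(a, 0), k(cons(cons(f(cons(cons(a, 0), a), cons(cons(a, a), cons(0, 0))), cons(a, a)), cons(0, 0)), h(0))), cons(h(a), cons(0, 0)))  →  cons(cons(cons(a, 0), k(cons(cons(k(cons(cons(a, a), cons(0, 0)), a), cons(a, a)), cons(0, 0)), h(0))), cons(h(a), cons(0, 0)))   [R2 at 1.2.1.1.1]
5. cons(cons(cons(a, 0), k(cons(cons(k(cons(cons(a, a), cons(0, 0)), a), cons(a, a)), cons(0, 0)), h(0))), cons(h(a), cons(0, 0)))  →  cons(cons(cons(a, 0), k(cons(cons(a, cons(a, a)), cons(0, 0)), h(0))), cons(h(a), cons(0, 0)))   [R7 at 1.2.1.1.1]
6. cons(cons(cons(a, 0), k(cons(cons(a, cons(a, a)), cons(0, 0)), h(0))), cons(h(a), cons(0, 0)))  →  cons(cons(cons(a, 0), k(cons(cons(a, cons(a, a)), cons(0, 0)), a)), cons(h(a), cons(0, 0)))   [R6 at 1.2.2]
7. cons(cons(cons(a, 0), k(cons(cons(a, cons(a, a)), cons(0, 0)), a)), cons(h(a), cons(0, 0)))  →  cons(cons(cons(a, 0), cons(a, a)), cons(h(a), cons(0, 0)))   [R7 at 1.2]
8. cons(cons(cons(a, 0), cons(a, a)), cons(h(a), cons(0, 0)))  →  cons(cons(cons(a, 0), cons(a, a)), cons(0, cons(0, 0)))   [R4 at 2.1]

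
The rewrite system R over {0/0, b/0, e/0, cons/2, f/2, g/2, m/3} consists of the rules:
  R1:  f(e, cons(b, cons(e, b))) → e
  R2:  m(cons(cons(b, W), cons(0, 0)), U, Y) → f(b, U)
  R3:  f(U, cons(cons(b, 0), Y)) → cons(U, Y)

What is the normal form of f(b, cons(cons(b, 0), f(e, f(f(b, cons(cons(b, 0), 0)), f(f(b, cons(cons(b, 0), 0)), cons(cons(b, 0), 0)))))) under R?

1. f(b, cons(cons(b, 0), f(e, f(f(b, cons(cons(b, 0), 0)), f(f(b, cons(cons(b, 0), 0)), cons(cons(b, 0), 0))))))  →  cons(b, f(e, f(f(b, cons(cons(b, 0), 0)), f(f(b, cons(cons(b, 0), 0)), cons(cons(b, 0), 0)))))   [R3 at ε]
2. cons(b, f(e, f(f(b, cons(cons(b, 0), 0)), f(f(b, cons(cons(b, 0), 0)), cons(cons(b, 0), 0)))))  →  cons(b, f(e, f(cons(b, 0), f(f(b, cons(cons(b, 0), 0)), cons(cons(b, 0), 0)))))   [R3 at 2.2.1]
3. cons(b, f(e, f(cons(b, 0), f(f(b, cons(cons(b, 0), 0)), cons(cons(b, 0), 0)))))  →  cons(b, f(e, f(cons(b, 0), cons(f(b, cons(cons(b, 0), 0)), 0))))   [R3 at 2.2.2]
4. cons(b, f(e, f(cons(b, 0), cons(f(b, cons(cons(b, 0), 0)), 0))))  →  cons(b, f(e, f(cons(b, 0), cons(cons(b, 0), 0))))   [R3 at 2.2.2.1]
5. cons(b, f(e, f(cons(b, 0), cons(cons(b, 0), 0))))  →  cons(b, f(e, cons(cons(b, 0), 0)))   [R3 at 2.2]
6. cons(b, f(e, cons(cons(b, 0), 0)))  →  cons(b, cons(e, 0))   [R3 at 2]

cons(b, cons(e, 0))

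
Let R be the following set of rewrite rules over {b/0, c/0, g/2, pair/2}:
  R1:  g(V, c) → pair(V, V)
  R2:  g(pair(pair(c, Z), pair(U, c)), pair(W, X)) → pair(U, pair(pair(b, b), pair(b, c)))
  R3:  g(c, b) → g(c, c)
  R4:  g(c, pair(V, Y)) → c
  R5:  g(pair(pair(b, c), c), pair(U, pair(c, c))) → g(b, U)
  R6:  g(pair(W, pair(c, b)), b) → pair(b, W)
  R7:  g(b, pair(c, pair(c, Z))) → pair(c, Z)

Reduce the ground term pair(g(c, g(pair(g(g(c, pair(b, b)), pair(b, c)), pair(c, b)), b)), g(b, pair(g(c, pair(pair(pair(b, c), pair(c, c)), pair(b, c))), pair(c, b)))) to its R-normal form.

1. pair(g(c, g(pair(g(g(c, pair(b, b)), pair(b, c)), pair(c, b)), b)), g(b, pair(g(c, pair(pair(pair(b, c), pair(c, c)), pair(b, c))), pair(c, b))))  →  pair(g(c, pair(b, g(g(c, pair(b, b)), pair(b, c)))), g(b, pair(g(c, pair(pair(pair(b, c), pair(c, c)), pair(b, c))), pair(c, b))))   [R6 at 1.2]
2. pair(g(c, pair(b, g(g(c, pair(b, b)), pair(b, c)))), g(b, pair(g(c, pair(pair(pair(b, c), pair(c, c)), pair(b, c))), pair(c, b))))  →  pair(c, g(b, pair(g(c, pair(pair(pair(b, c), pair(c, c)), pair(b, c))), pair(c, b))))   [R4 at 1]
3. pair(c, g(b, pair(g(c, pair(pair(pair(b, c), pair(c, c)), pair(b, c))), pair(c, b))))  →  pair(c, g(b, pair(c, pair(c, b))))   [R4 at 2.2.1]
4. pair(c, g(b, pair(c, pair(c, b))))  →  pair(c, pair(c, b))   [R7 at 2]

pair(c, pair(c, b))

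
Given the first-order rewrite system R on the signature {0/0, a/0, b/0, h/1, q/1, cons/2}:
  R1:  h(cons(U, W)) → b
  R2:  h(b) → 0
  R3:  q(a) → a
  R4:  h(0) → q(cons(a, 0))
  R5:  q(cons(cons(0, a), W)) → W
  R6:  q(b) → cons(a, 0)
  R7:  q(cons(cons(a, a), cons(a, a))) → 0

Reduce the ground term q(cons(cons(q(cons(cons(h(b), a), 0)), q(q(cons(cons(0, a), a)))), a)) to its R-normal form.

1. q(cons(cons(q(cons(cons(h(b), a), 0)), q(q(cons(cons(0, a), a)))), a))  →  q(cons(cons(q(cons(cons(0, a), 0)), q(q(cons(cons(0, a), a)))), a))   [R2 at 1.1.1.1.1.1]
2. q(cons(cons(q(cons(cons(0, a), 0)), q(q(cons(cons(0, a), a)))), a))  →  q(cons(cons(0, q(q(cons(cons(0, a), a)))), a))   [R5 at 1.1.1]
3. q(cons(cons(0, q(q(cons(cons(0, a), a)))), a))  →  q(cons(cons(0, q(a)), a))   [R5 at 1.1.2.1]
4. q(cons(cons(0, q(a)), a))  →  q(cons(cons(0, a), a))   [R3 at 1.1.2]
5. q(cons(cons(0, a), a))  →  a   [R5 at ε]

a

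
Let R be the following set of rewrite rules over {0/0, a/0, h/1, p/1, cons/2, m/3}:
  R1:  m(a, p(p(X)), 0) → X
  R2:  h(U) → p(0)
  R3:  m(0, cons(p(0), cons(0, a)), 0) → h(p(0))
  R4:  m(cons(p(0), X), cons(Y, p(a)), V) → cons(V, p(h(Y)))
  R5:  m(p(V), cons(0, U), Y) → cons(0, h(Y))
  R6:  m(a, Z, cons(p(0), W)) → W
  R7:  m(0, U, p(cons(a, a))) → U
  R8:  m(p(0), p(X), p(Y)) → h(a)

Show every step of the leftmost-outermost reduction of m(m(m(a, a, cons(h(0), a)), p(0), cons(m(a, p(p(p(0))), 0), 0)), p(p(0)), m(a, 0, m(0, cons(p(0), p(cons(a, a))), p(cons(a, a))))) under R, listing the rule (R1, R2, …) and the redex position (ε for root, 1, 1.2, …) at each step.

p(p(0))

1. m(m(m(a, a, cons(h(0), a)), p(0), cons(m(a, p(p(p(0))), 0), 0)), p(p(0)), m(a, 0, m(0, cons(p(0), p(cons(a, a))), p(cons(a, a)))))  →  m(m(m(a, a, cons(p(0), a)), p(0), cons(m(a, p(p(p(0))), 0), 0)), p(p(0)), m(a, 0, m(0, cons(p(0), p(cons(a, a))), p(cons(a, a)))))   [R2 at 1.1.3.1]
2. m(m(m(a, a, cons(p(0), a)), p(0), cons(m(a, p(p(p(0))), 0), 0)), p(p(0)), m(a, 0, m(0, cons(p(0), p(cons(a, a))), p(cons(a, a)))))  →  m(m(a, p(0), cons(m(a, p(p(p(0))), 0), 0)), p(p(0)), m(a, 0, m(0, cons(p(0), p(cons(a, a))), p(cons(a, a)))))   [R6 at 1.1]
3. m(m(a, p(0), cons(m(a, p(p(p(0))), 0), 0)), p(p(0)), m(a, 0, m(0, cons(p(0), p(cons(a, a))), p(cons(a, a)))))  →  m(m(a, p(0), cons(p(0), 0)), p(p(0)), m(a, 0, m(0, cons(p(0), p(cons(a, a))), p(cons(a, a)))))   [R1 at 1.3.1]
4. m(m(a, p(0), cons(p(0), 0)), p(p(0)), m(a, 0, m(0, cons(p(0), p(cons(a, a))), p(cons(a, a)))))  →  m(0, p(p(0)), m(a, 0, m(0, cons(p(0), p(cons(a, a))), p(cons(a, a)))))   [R6 at 1]
5. m(0, p(p(0)), m(a, 0, m(0, cons(p(0), p(cons(a, a))), p(cons(a, a)))))  →  m(0, p(p(0)), m(a, 0, cons(p(0), p(cons(a, a)))))   [R7 at 3.3]
6. m(0, p(p(0)), m(a, 0, cons(p(0), p(cons(a, a)))))  →  m(0, p(p(0)), p(cons(a, a)))   [R6 at 3]
7. m(0, p(p(0)), p(cons(a, a)))  →  p(p(0))   [R7 at ε]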